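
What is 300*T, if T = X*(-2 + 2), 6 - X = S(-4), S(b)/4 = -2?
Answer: 0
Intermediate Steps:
S(b) = -8 (S(b) = 4*(-2) = -8)
X = 14 (X = 6 - 1*(-8) = 6 + 8 = 14)
T = 0 (T = 14*(-2 + 2) = 14*0 = 0)
300*T = 300*0 = 0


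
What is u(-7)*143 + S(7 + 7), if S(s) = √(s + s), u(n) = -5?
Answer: -715 + 2*√7 ≈ -709.71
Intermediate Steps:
S(s) = √2*√s (S(s) = √(2*s) = √2*√s)
u(-7)*143 + S(7 + 7) = -5*143 + √2*√(7 + 7) = -715 + √2*√14 = -715 + 2*√7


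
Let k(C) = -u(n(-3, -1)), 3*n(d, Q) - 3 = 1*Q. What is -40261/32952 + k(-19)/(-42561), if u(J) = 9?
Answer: -190361317/155830008 ≈ -1.2216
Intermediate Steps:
n(d, Q) = 1 + Q/3 (n(d, Q) = 1 + (1*Q)/3 = 1 + Q/3)
k(C) = -9 (k(C) = -1*9 = -9)
-40261/32952 + k(-19)/(-42561) = -40261/32952 - 9/(-42561) = -40261*1/32952 - 9*(-1/42561) = -40261/32952 + 1/4729 = -190361317/155830008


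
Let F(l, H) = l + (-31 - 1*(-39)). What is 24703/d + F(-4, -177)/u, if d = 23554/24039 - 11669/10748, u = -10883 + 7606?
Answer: -20915593723309528/89634794623 ≈ -2.3334e+5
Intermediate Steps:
u = -3277
d = -27352699/258371172 (d = 23554*(1/24039) - 11669*1/10748 = 23554/24039 - 11669/10748 = -27352699/258371172 ≈ -0.10587)
F(l, H) = 8 + l (F(l, H) = l + (-31 + 39) = l + 8 = 8 + l)
24703/d + F(-4, -177)/u = 24703/(-27352699/258371172) + (8 - 4)/(-3277) = 24703*(-258371172/27352699) + 4*(-1/3277) = -6382543061916/27352699 - 4/3277 = -20915593723309528/89634794623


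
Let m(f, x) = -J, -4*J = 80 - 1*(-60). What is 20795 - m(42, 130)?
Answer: 20760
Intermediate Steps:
J = -35 (J = -(80 - 1*(-60))/4 = -(80 + 60)/4 = -1/4*140 = -35)
m(f, x) = 35 (m(f, x) = -1*(-35) = 35)
20795 - m(42, 130) = 20795 - 1*35 = 20795 - 35 = 20760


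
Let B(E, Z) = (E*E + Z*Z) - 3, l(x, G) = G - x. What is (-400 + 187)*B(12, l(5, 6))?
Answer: -30246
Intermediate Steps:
B(E, Z) = -3 + E**2 + Z**2 (B(E, Z) = (E**2 + Z**2) - 3 = -3 + E**2 + Z**2)
(-400 + 187)*B(12, l(5, 6)) = (-400 + 187)*(-3 + 12**2 + (6 - 1*5)**2) = -213*(-3 + 144 + (6 - 5)**2) = -213*(-3 + 144 + 1**2) = -213*(-3 + 144 + 1) = -213*142 = -30246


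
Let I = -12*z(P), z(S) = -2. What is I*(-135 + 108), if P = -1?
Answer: -648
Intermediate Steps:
I = 24 (I = -12*(-2) = 24)
I*(-135 + 108) = 24*(-135 + 108) = 24*(-27) = -648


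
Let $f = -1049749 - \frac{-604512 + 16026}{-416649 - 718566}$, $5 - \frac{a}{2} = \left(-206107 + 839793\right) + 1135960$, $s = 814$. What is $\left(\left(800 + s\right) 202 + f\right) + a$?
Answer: $- \frac{1613141846377}{378405} \approx -4.263 \cdot 10^{6}$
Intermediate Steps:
$a = -3539282$ ($a = 10 - 2 \left(\left(-206107 + 839793\right) + 1135960\right) = 10 - 2 \left(633686 + 1135960\right) = 10 - 3539292 = -3539282$)
$f = - \frac{397230466507}{378405}$ ($f = -1049749 - - \frac{588486}{-1135215} = -1049749 - \left(-588486\right) \left(- \frac{1}{1135215}\right) = -1049749 - \frac{196162}{378405} = - \frac{397230466507}{378405} \approx -1.0498 \cdot 10^{6}$)
$\left(\left(800 + s\right) 202 + f\right) + a = \left(\left(800 + 814\right) 202 - \frac{397230466507}{378405}\right) - 3539282 = \left(1614 \cdot 202 - \frac{397230466507}{378405}\right) - 3539282 = \left(326028 - \frac{397230466507}{378405}\right) - 3539282 = - \frac{273859841167}{378405} - 3539282 = - \frac{1613141846377}{378405}$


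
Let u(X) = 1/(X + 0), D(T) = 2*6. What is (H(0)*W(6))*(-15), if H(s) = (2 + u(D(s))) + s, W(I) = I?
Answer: -375/2 ≈ -187.50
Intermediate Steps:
D(T) = 12
u(X) = 1/X
H(s) = 25/12 + s (H(s) = (2 + 1/12) + s = 25/12 + s)
(H(0)*W(6))*(-15) = ((25/12 + 0)*6)*(-15) = ((25/12)*6)*(-15) = (25/2)*(-15) = -375/2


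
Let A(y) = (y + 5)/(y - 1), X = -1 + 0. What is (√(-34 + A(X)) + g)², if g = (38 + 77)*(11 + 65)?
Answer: 76387564 + 104880*I ≈ 7.6388e+7 + 1.0488e+5*I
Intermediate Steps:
X = -1
A(y) = (5 + y)/(-1 + y)
g = 8740 (g = 115*76 = 8740)
(√(-34 + A(X)) + g)² = (√(-34 + (5 - 1)/(-1 - 1)) + 8740)² = (√(-34 + 4/(-2)) + 8740)² = (√(-34 - ½*4) + 8740)² = (√(-34 - 2) + 8740)² = (√(-36) + 8740)² = (6*I + 8740)² = (8740 + 6*I)²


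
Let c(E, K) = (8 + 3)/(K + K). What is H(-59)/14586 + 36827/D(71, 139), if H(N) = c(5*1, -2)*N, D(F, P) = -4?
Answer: -48832543/5304 ≈ -9206.7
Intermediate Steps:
c(E, K) = 11/(2*K) (c(E, K) = 11/((2*K)) = 11*(1/(2*K)) = 11/(2*K))
H(N) = -11*N/4 (H(N) = ((11/2)/(-2))*N = ((11/2)*(-½))*N = -11*N/4)
H(-59)/14586 + 36827/D(71, 139) = -11/4*(-59)/14586 + 36827/(-4) = (649/4)*(1/14586) + 36827*(-¼) = 59/5304 - 36827/4 = -48832543/5304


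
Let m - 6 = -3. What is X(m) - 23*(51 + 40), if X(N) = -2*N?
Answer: -2099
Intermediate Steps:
m = 3 (m = 6 - 3 = 3)
X(m) - 23*(51 + 40) = -2*3 - 23*(51 + 40) = -6 - 23*91 = -6 - 2093 = -2099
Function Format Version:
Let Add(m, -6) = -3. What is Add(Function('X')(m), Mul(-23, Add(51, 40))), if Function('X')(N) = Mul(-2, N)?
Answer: -2099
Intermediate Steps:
m = 3 (m = Add(6, -3) = 3)
Add(Function('X')(m), Mul(-23, Add(51, 40))) = Add(Mul(-2, 3), Mul(-23, Add(51, 40))) = Add(-6, Mul(-23, 91)) = Add(-6, -2093) = -2099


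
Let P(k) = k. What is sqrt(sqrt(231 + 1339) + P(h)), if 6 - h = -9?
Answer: sqrt(15 + sqrt(1570)) ≈ 7.3908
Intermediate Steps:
h = 15 (h = 6 - 1*(-9) = 6 + 9 = 15)
sqrt(sqrt(231 + 1339) + P(h)) = sqrt(sqrt(231 + 1339) + 15) = sqrt(sqrt(1570) + 15) = sqrt(15 + sqrt(1570))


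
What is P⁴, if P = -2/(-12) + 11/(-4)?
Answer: 923521/20736 ≈ 44.537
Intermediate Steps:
P = -31/12 (P = -2*(-1/12) + 11*(-¼) = ⅙ - 11/4 = -31/12 ≈ -2.5833)
P⁴ = (-31/12)⁴ = 923521/20736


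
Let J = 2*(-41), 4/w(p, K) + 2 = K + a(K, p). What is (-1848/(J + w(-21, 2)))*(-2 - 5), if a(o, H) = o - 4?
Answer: -154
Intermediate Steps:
a(o, H) = -4 + o
w(p, K) = 4/(-6 + 2*K) (w(p, K) = 4/(-2 + (K + (-4 + K))) = 4/(-2 + (-4 + 2*K)) = 4/(-6 + 2*K))
J = -82
(-1848/(J + w(-21, 2)))*(-2 - 5) = (-1848/(-82 + 2/(-3 + 2)))*(-2 - 5) = -1848/(-82 + 2/(-1))*(-7) = -1848/(-82 + 2*(-1))*(-7) = -1848/(-82 - 2)*(-7) = -1848/(-84)*(-7) = -1848*(-1/84)*(-7) = 22*(-7) = -154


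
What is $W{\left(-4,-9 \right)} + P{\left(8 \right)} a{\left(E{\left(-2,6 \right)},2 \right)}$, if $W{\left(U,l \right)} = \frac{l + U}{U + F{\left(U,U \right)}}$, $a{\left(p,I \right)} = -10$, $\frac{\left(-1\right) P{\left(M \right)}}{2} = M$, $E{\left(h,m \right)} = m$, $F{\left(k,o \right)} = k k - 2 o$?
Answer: $\frac{3187}{20} \approx 159.35$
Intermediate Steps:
$F{\left(k,o \right)} = k^{2} - 2 o$
$P{\left(M \right)} = - 2 M$
$W{\left(U,l \right)} = \frac{U + l}{U^{2} - U}$ ($W{\left(U,l \right)} = \frac{l + U}{U + \left(U^{2} - 2 U\right)} = \frac{U + l}{U^{2} - U}$)
$W{\left(-4,-9 \right)} + P{\left(8 \right)} a{\left(E{\left(-2,6 \right)},2 \right)} = \frac{-4 - 9}{\left(-4\right) \left(-1 - 4\right)} + \left(-2\right) 8 \left(-10\right) = \left(- \frac{1}{4}\right) \frac{1}{-5} \left(-13\right) - -160 = \left(- \frac{1}{4}\right) \left(- \frac{1}{5}\right) \left(-13\right) + 160 = - \frac{13}{20} + 160 = \frac{3187}{20}$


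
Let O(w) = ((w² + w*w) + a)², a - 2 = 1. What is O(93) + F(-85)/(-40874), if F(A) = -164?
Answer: 6117296870719/20437 ≈ 2.9932e+8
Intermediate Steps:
a = 3 (a = 2 + 1 = 3)
O(w) = (3 + 2*w²)² (O(w) = ((w² + w*w) + 3)² = ((w² + w²) + 3)² = (2*w² + 3)² = (3 + 2*w²)²)
O(93) + F(-85)/(-40874) = (3 + 2*93²)² - 164/(-40874) = (3 + 2*8649)² - 164*(-1/40874) = (3 + 17298)² + 82/20437 = 17301² + 82/20437 = 299324601 + 82/20437 = 6117296870719/20437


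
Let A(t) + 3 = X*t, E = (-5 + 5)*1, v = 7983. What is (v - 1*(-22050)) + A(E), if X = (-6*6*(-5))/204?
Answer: 30030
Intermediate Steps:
E = 0 (E = 0*1 = 0)
X = 15/17 (X = -36*(-5)*(1/204) = 180*(1/204) = 15/17 ≈ 0.88235)
A(t) = -3 + 15*t/17
(v - 1*(-22050)) + A(E) = (7983 - 1*(-22050)) + (-3 + (15/17)*0) = (7983 + 22050) + (-3 + 0) = 30033 - 3 = 30030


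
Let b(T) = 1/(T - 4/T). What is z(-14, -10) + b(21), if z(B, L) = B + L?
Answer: -10467/437 ≈ -23.952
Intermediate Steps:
z(-14, -10) + b(21) = (-14 - 10) + 21/(-4 + 21²) = -24 + 21/(-4 + 441) = -24 + 21/437 = -10467/437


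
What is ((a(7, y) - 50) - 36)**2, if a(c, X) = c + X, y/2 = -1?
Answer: 6561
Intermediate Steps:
y = -2 (y = 2*(-1) = -2)
a(c, X) = X + c
((a(7, y) - 50) - 36)**2 = (((-2 + 7) - 50) - 36)**2 = ((5 - 50) - 36)**2 = (-45 - 36)**2 = (-81)**2 = 6561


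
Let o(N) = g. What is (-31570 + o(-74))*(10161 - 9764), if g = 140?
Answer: -12477710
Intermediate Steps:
o(N) = 140
(-31570 + o(-74))*(10161 - 9764) = (-31570 + 140)*(10161 - 9764) = -31430*397 = -12477710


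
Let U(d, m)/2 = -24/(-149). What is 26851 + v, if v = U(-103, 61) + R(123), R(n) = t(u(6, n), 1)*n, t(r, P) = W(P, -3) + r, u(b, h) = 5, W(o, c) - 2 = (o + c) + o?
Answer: 4110809/149 ≈ 27589.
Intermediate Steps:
W(o, c) = 2 + c + 2*o (W(o, c) = 2 + ((o + c) + o) = 2 + ((c + o) + o) = 2 + (c + 2*o) = 2 + c + 2*o)
U(d, m) = 48/149 (U(d, m) = 2*(-24/(-149)) = 2*(-24*(-1/149)) = 2*(24/149) = 48/149)
t(r, P) = -1 + r + 2*P (t(r, P) = (2 - 3 + 2*P) + r = (-1 + 2*P) + r = -1 + r + 2*P)
R(n) = 6*n (R(n) = (-1 + 5 + 2*1)*n = (-1 + 5 + 2)*n = 6*n)
v = 110010/149 (v = 48/149 + 6*123 = 48/149 + 738 = 110010/149 ≈ 738.32)
26851 + v = 26851 + 110010/149 = 4110809/149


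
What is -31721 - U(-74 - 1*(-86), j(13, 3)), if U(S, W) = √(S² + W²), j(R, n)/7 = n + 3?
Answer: -31721 - 6*√53 ≈ -31765.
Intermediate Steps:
j(R, n) = 21 + 7*n (j(R, n) = 7*(n + 3) = 7*(3 + n) = 21 + 7*n)
-31721 - U(-74 - 1*(-86), j(13, 3)) = -31721 - √((-74 - 1*(-86))² + (21 + 7*3)²) = -31721 - √((-74 + 86)² + (21 + 21)²) = -31721 - √(12² + 42²) = -31721 - √(144 + 1764) = -31721 - √1908 = -31721 - 6*√53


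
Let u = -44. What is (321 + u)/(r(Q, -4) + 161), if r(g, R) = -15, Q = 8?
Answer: 277/146 ≈ 1.8973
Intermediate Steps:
(321 + u)/(r(Q, -4) + 161) = (321 - 44)/(-15 + 161) = 277/146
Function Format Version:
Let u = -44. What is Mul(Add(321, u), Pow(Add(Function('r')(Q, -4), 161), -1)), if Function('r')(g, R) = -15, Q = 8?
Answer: Rational(277, 146) ≈ 1.8973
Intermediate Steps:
Mul(Add(321, u), Pow(Add(Function('r')(Q, -4), 161), -1)) = Mul(Add(321, -44), Pow(Add(-15, 161), -1)) = Mul(277, Pow(146, -1)) = Mul(277, Rational(1, 146)) = Rational(277, 146)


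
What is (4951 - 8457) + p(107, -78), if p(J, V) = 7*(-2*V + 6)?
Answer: -2372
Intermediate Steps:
p(J, V) = 42 - 14*V (p(J, V) = 7*(6 - 2*V) = 42 - 14*V)
(4951 - 8457) + p(107, -78) = (4951 - 8457) + (42 - 14*(-78)) = -3506 + (42 + 1092) = -3506 + 1134 = -2372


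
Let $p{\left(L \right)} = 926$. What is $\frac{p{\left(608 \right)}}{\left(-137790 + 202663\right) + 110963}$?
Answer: $\frac{463}{87918} \approx 0.0052663$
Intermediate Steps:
$\frac{p{\left(608 \right)}}{\left(-137790 + 202663\right) + 110963} = \frac{926}{\left(-137790 + 202663\right) + 110963} = \frac{926}{64873 + 110963} = \frac{926}{175836} = 926 \cdot \frac{1}{175836} = \frac{463}{87918}$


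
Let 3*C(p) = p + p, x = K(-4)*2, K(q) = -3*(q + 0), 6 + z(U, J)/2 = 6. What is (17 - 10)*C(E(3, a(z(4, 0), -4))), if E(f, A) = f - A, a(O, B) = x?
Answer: -98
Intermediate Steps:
z(U, J) = 0 (z(U, J) = -12 + 2*6 = -12 + 12 = 0)
K(q) = -3*q
x = 24 (x = -3*(-4)*2 = 12*2 = 24)
a(O, B) = 24
C(p) = 2*p/3 (C(p) = (p + p)/3 = (2*p)/3 = 2*p/3)
(17 - 10)*C(E(3, a(z(4, 0), -4))) = (17 - 10)*(2*(3 - 1*24)/3) = 7*(2*(3 - 24)/3) = 7*((2/3)*(-21)) = 7*(-14) = -98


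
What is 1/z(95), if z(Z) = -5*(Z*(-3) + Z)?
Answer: 1/950 ≈ 0.0010526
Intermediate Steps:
z(Z) = 10*Z (z(Z) = -5*(-3*Z + Z) = -(-10)*Z = 10*Z)
1/z(95) = 1/(10*95) = 1/950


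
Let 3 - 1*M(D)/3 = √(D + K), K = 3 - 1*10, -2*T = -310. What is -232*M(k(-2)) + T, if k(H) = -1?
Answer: -1933 + 1392*I*√2 ≈ -1933.0 + 1968.6*I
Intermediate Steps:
T = 155 (T = -½*(-310) = 155)
K = -7 (K = 3 - 10 = -7)
M(D) = 9 - 3*√(-7 + D) (M(D) = 9 - 3*√(D - 7) = 9 - 3*√(-7 + D))
-232*M(k(-2)) + T = -232*(9 - 3*√(-7 - 1)) + 155 = -232*(9 - 6*I*√2) + 155 = (-2088 + 1392*I*√2) + 155 = -1933 + 1392*I*√2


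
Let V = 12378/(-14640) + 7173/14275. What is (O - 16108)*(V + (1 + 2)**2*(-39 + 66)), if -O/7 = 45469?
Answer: -565253596395169/6966200 ≈ -8.1142e+7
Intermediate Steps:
O = -318283 (O = -7*45469 = -318283)
V = -2389441/6966200 (V = 12378*(-1/14640) + 7173*(1/14275) = -2063/2440 + 7173/14275 = -2389441/6966200 ≈ -0.34300)
(O - 16108)*(V + (1 + 2)**2*(-39 + 66)) = (-318283 - 16108)*(-2389441/6966200 + (1 + 2)**2*(-39 + 66)) = -334391*(-2389441/6966200 + 3**2*27) = -334391*(-2389441/6966200 + 9*27) = -334391*(-2389441/6966200 + 243) = -334391*1690397159/6966200 = -565253596395169/6966200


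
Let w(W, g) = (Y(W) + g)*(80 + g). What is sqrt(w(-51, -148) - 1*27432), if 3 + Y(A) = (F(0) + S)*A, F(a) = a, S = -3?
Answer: 4*I*sqrt(1723) ≈ 166.04*I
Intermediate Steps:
Y(A) = -3 - 3*A (Y(A) = -3 + (0 - 3)*A = -3 - 3*A)
w(W, g) = (80 + g)*(-3 + g - 3*W) (w(W, g) = ((-3 - 3*W) + g)*(80 + g) = (-3 + g - 3*W)*(80 + g) = (80 + g)*(-3 + g - 3*W))
sqrt(w(-51, -148) - 1*27432) = sqrt((-240 + (-148)**2 - 240*(-51) + 77*(-148) - 3*(-51)*(-148)) - 1*27432) = sqrt((-240 + 21904 + 12240 - 11396 - 22644) - 27432) = sqrt(-136 - 27432) = sqrt(-27568) = 4*I*sqrt(1723)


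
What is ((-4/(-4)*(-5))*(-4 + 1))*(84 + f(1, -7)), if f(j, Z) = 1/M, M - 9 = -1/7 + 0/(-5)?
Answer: 78225/62 ≈ 1261.7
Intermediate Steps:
M = 62/7 (M = 9 + (-1/7 + 0/(-5)) = 9 + (-1*1/7 + 0*(-1/5)) = 9 + (-1/7 + 0) = 9 - 1/7 = 62/7 ≈ 8.8571)
f(j, Z) = 7/62 (f(j, Z) = 1/(62/7) = 7/62)
((-4/(-4)*(-5))*(-4 + 1))*(84 + f(1, -7)) = ((-4/(-4)*(-5))*(-4 + 1))*(84 + 7/62) = ((-4*(-1/4)*(-5))*(-3))*(5215/62) = ((1*(-5))*(-3))*(5215/62) = -5*(-3)*(5215/62) = 15*(5215/62) = 78225/62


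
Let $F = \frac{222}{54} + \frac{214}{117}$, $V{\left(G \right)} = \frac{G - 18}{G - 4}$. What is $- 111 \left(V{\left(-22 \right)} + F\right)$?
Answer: $- \frac{32375}{39} \approx -830.13$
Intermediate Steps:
$V{\left(G \right)} = \frac{-18 + G}{-4 + G}$
$F = \frac{695}{117}$ ($F = 222 \cdot \frac{1}{54} + 214 \cdot \frac{1}{117} = \frac{37}{9} + \frac{214}{117} = \frac{695}{117} \approx 5.9402$)
$- 111 \left(V{\left(-22 \right)} + F\right) = - 111 \left(\frac{-18 - 22}{-4 - 22} + \frac{695}{117}\right) = - 111 \left(\frac{1}{-26} \left(-40\right) + \frac{695}{117}\right) = - 111 \left(\left(- \frac{1}{26}\right) \left(-40\right) + \frac{695}{117}\right) = - 111 \left(\frac{20}{13} + \frac{695}{117}\right) = \left(-111\right) \frac{875}{117} = - \frac{32375}{39}$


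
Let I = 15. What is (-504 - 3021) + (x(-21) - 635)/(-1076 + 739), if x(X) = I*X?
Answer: -1186975/337 ≈ -3522.2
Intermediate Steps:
x(X) = 15*X
(-504 - 3021) + (x(-21) - 635)/(-1076 + 739) = (-504 - 3021) + (15*(-21) - 635)/(-1076 + 739) = -3525 + (-315 - 635)/(-337) = -3525 - 950*(-1/337) = -3525 + 950/337 = -1186975/337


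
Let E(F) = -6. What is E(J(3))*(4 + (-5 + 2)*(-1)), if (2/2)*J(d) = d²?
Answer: -42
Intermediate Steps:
J(d) = d²
E(J(3))*(4 + (-5 + 2)*(-1)) = -6*(4 + (-5 + 2)*(-1)) = -6*(4 - 3*(-1)) = -6*(4 + 3) = -6*7 = -42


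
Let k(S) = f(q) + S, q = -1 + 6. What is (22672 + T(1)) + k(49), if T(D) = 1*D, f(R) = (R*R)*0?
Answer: 22722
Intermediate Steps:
q = 5
f(R) = 0 (f(R) = R²*0 = 0)
k(S) = S (k(S) = 0 + S = S)
T(D) = D
(22672 + T(1)) + k(49) = (22672 + 1) + 49 = 22673 + 49 = 22722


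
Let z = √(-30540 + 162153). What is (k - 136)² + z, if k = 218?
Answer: 6724 + √131613 ≈ 7086.8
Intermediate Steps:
z = √131613 ≈ 362.79
(k - 136)² + z = (218 - 136)² + √131613 = 82² + √131613 = 6724 + √131613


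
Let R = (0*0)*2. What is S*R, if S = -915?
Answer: 0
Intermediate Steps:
R = 0 (R = 0*2 = 0)
S*R = -915*0 = 0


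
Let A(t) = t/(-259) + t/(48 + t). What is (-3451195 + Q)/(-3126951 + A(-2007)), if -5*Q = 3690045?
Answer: 708507504908/528850357935 ≈ 1.3397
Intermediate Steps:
Q = -738009 (Q = -⅕*3690045 = -738009)
A(t) = -t/259 + t/(48 + t) (A(t) = t*(-1/259) + t/(48 + t) = -t/259 + t/(48 + t))
(-3451195 + Q)/(-3126951 + A(-2007)) = (-3451195 - 738009)/(-3126951 + (1/259)*(-2007)*(211 - 1*(-2007))/(48 - 2007)) = -4189204/(-3126951 + (1/259)*(-2007)*(211 + 2007)/(-1959)) = -4189204/(-3126951 + (1/259)*(-2007)*(-1/1959)*2218) = -4189204/(-3126951 + 1483842/169127) = -4189204/(-528850357935/169127) = -4189204*(-169127/528850357935) = 708507504908/528850357935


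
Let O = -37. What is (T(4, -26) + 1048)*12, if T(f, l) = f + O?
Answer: 12180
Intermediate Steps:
T(f, l) = -37 + f (T(f, l) = f - 37 = -37 + f)
(T(4, -26) + 1048)*12 = ((-37 + 4) + 1048)*12 = (-33 + 1048)*12 = 1015*12 = 12180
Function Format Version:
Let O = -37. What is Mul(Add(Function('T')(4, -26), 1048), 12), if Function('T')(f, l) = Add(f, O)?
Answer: 12180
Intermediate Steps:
Function('T')(f, l) = Add(-37, f) (Function('T')(f, l) = Add(f, -37) = Add(-37, f))
Mul(Add(Function('T')(4, -26), 1048), 12) = Mul(Add(Add(-37, 4), 1048), 12) = Mul(Add(-33, 1048), 12) = Mul(1015, 12) = 12180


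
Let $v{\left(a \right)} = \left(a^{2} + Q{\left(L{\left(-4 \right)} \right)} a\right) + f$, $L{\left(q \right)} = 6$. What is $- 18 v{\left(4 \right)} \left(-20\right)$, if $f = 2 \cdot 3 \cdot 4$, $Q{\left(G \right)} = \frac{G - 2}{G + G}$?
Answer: $14880$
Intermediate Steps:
$Q{\left(G \right)} = \frac{-2 + G}{2 G}$
$f = 24$ ($f = 6 \cdot 4 = 24$)
$v{\left(a \right)} = 24 + a^{2} + \frac{a}{3}$ ($v{\left(a \right)} = \left(a^{2} + \frac{-2 + 6}{2 \cdot 6} a\right) + 24 = \left(a^{2} + \frac{1}{2} \cdot \frac{1}{6} \cdot 4 a\right) + 24 = \left(a^{2} + \frac{a}{3}\right) + 24 = 24 + a^{2} + \frac{a}{3}$)
$- 18 v{\left(4 \right)} \left(-20\right) = - 18 \left(24 + 4^{2} + \frac{1}{3} \cdot 4\right) \left(-20\right) = - 18 \left(24 + 16 + \frac{4}{3}\right) \left(-20\right) = \left(-18\right) \frac{124}{3} \left(-20\right) = \left(-744\right) \left(-20\right) = 14880$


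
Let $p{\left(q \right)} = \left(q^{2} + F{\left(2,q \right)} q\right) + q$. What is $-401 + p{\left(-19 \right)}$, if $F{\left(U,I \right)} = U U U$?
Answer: $-211$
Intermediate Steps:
$F{\left(U,I \right)} = U^{3}$ ($F{\left(U,I \right)} = U^{2} U = U^{3}$)
$p{\left(q \right)} = q^{2} + 9 q$ ($p{\left(q \right)} = \left(q^{2} + 2^{3} q\right) + q = \left(q^{2} + 8 q\right) + q = q^{2} + 9 q$)
$-401 + p{\left(-19 \right)} = -401 - 19 \left(9 - 19\right) = -401 - -190 = -401 + 190 = -211$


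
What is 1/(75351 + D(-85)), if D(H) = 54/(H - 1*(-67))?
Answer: 1/75348 ≈ 1.3272e-5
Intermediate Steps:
D(H) = 54/(67 + H) (D(H) = 54/(H + 67) = 54/(67 + H))
1/(75351 + D(-85)) = 1/(75351 + 54/(67 - 85)) = 1/(75351 + 54/(-18)) = 1/(75351 + 54*(-1/18)) = 1/(75351 - 3) = 1/75348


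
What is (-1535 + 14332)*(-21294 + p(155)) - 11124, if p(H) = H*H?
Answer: 34937483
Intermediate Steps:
p(H) = H²
(-1535 + 14332)*(-21294 + p(155)) - 11124 = (-1535 + 14332)*(-21294 + 155²) - 11124 = 12797*(-21294 + 24025) - 11124 = 12797*2731 - 11124 = 34948607 - 11124 = 34937483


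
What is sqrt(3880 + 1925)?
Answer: 3*sqrt(645) ≈ 76.191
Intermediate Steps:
sqrt(3880 + 1925) = sqrt(5805) = 3*sqrt(645)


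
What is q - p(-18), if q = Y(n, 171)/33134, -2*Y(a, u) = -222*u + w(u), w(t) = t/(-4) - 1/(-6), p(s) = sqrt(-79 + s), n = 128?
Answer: 456055/795216 - I*sqrt(97) ≈ 0.5735 - 9.8489*I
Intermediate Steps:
w(t) = 1/6 - t/4 (w(t) = t*(-1/4) - 1*(-1/6) = -t/4 + 1/6 = 1/6 - t/4)
Y(a, u) = -1/12 + 889*u/8 (Y(a, u) = -(-222*u + (1/6 - u/4))/2 = -(1/6 - 889*u/4)/2 = -1/12 + 889*u/8)
q = 456055/795216 (q = (-1/12 + (889/8)*171)/33134 = (-1/12 + 152019/8)*(1/33134) = (456055/24)*(1/33134) = 456055/795216 ≈ 0.57350)
q - p(-18) = 456055/795216 - sqrt(-79 - 18) = 456055/795216 - sqrt(-97) = 456055/795216 - I*sqrt(97)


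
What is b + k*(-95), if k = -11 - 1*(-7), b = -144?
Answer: 236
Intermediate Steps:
k = -4 (k = -11 + 7 = -4)
b + k*(-95) = -144 - 4*(-95) = -144 + 380 = 236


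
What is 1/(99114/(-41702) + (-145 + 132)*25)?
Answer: -20851/6826132 ≈ -0.0030546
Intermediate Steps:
1/(99114/(-41702) + (-145 + 132)*25) = 1/(99114*(-1/41702) - 13*25) = 1/(-49557/20851 - 325) = 1/(-6826132/20851) = -20851/6826132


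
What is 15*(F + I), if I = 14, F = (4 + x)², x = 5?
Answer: 1425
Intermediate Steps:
F = 81 (F = (4 + 5)² = 9² = 81)
15*(F + I) = 15*(81 + 14) = 15*95 = 1425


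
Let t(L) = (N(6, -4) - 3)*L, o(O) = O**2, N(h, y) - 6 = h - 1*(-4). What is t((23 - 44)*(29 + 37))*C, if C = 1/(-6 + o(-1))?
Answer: 18018/5 ≈ 3603.6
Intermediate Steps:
N(h, y) = 10 + h (N(h, y) = 6 + (h - 1*(-4)) = 6 + (h + 4) = 6 + (4 + h) = 10 + h)
t(L) = 13*L (t(L) = ((10 + 6) - 3)*L = (16 - 3)*L = 13*L)
C = -1/5 (C = 1/(-6 + (-1)**2) = 1/(-6 + 1) = 1/(-5) = -1/5 ≈ -0.20000)
t((23 - 44)*(29 + 37))*C = (13*((23 - 44)*(29 + 37)))*(-1/5) = (13*(-21*66))*(-1/5) = (13*(-1386))*(-1/5) = -18018*(-1/5) = 18018/5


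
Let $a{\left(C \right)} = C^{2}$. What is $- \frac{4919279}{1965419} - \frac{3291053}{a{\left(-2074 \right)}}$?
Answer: $- \frac{27628458652011}{8454202658444} \approx -3.268$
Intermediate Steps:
$- \frac{4919279}{1965419} - \frac{3291053}{a{\left(-2074 \right)}} = - \frac{4919279}{1965419} - \frac{3291053}{\left(-2074\right)^{2}} = \left(-4919279\right) \frac{1}{1965419} - \frac{3291053}{4301476} = - \frac{4919279}{1965419} - \frac{3291053}{4301476} = - \frac{27628458652011}{8454202658444}$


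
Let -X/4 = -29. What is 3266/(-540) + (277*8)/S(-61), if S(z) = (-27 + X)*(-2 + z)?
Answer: -1083839/168210 ≈ -6.4434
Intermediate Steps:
X = 116 (X = -4*(-29) = 116)
S(z) = -178 + 89*z (S(z) = (-27 + 116)*(-2 + z) = 89*(-2 + z) = -178 + 89*z)
3266/(-540) + (277*8)/S(-61) = 3266/(-540) + (277*8)/(-178 + 89*(-61)) = 3266*(-1/540) + 2216/(-178 - 5429) = -1633/270 + 2216/(-5607) = -1633/270 + 2216*(-1/5607) = -1633/270 - 2216/5607 = -1083839/168210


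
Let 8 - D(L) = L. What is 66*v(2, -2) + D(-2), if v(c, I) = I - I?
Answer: 10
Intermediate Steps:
D(L) = 8 - L
v(c, I) = 0
66*v(2, -2) + D(-2) = 66*0 + (8 - 1*(-2)) = 0 + (8 + 2) = 0 + 10 = 10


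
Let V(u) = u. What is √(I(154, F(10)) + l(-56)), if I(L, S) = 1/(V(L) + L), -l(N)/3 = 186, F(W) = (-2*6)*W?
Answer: I*√13233451/154 ≈ 23.622*I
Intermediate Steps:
F(W) = -12*W
l(N) = -558 (l(N) = -3*186 = -558)
I(L, S) = 1/(2*L) (I(L, S) = 1/(L + L) = 1/(2*L))
√(I(154, F(10)) + l(-56)) = √((½)/154 - 558) = √((½)*(1/154) - 558) = √(1/308 - 558) = √(-171863/308) = I*√13233451/154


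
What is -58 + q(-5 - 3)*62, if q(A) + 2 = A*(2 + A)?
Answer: 2794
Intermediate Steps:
q(A) = -2 + A*(2 + A)
-58 + q(-5 - 3)*62 = -58 + (-2 + (-5 - 3)² + 2*(-5 - 3))*62 = -58 + (-2 + (-8)² + 2*(-8))*62 = -58 + (-2 + 64 - 16)*62 = -58 + 46*62 = -58 + 2852 = 2794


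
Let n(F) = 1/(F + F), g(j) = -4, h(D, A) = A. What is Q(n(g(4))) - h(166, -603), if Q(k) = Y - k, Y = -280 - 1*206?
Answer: 937/8 ≈ 117.13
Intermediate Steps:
Y = -486 (Y = -280 - 206 = -486)
n(F) = 1/(2*F)
Q(k) = -486 - k
Q(n(g(4))) - h(166, -603) = (-486 - 1/(2*(-4))) - 1*(-603) = (-486 - (-1)/(2*4)) + 603 = (-486 - 1*(-1/8)) + 603 = (-486 + 1/8) + 603 = -3887/8 + 603 = 937/8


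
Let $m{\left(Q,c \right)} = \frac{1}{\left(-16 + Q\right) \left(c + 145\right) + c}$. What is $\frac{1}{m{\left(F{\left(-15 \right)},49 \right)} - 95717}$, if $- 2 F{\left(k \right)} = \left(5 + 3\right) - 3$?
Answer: $- \frac{3540}{338838181} \approx -1.0447 \cdot 10^{-5}$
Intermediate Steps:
$F{\left(k \right)} = - \frac{5}{2}$ ($F{\left(k \right)} = - \frac{\left(5 + 3\right) - 3}{2} = - \frac{8 - 3}{2} = \left(- \frac{1}{2}\right) 5 = - \frac{5}{2}$)
$m{\left(Q,c \right)} = \frac{1}{c + \left(-16 + Q\right) \left(145 + c\right)}$ ($m{\left(Q,c \right)} = \frac{1}{\left(-16 + Q\right) \left(145 + c\right) + c} = \frac{1}{c + \left(-16 + Q\right) \left(145 + c\right)}$)
$\frac{1}{m{\left(F{\left(-15 \right)},49 \right)} - 95717} = \frac{1}{\frac{1}{-2320 - 735 + 145 \left(- \frac{5}{2}\right) - \frac{245}{2}} - 95717} = \frac{1}{\frac{1}{-2320 - 735 - \frac{725}{2} - \frac{245}{2}} - 95717} = \frac{1}{\frac{1}{-3540} - 95717} = \frac{1}{- \frac{1}{3540} - 95717} = \frac{1}{- \frac{338838181}{3540}} = - \frac{3540}{338838181}$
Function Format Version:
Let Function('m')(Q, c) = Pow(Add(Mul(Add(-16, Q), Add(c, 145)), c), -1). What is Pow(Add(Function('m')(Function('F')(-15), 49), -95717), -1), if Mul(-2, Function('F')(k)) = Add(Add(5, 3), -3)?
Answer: Rational(-3540, 338838181) ≈ -1.0447e-5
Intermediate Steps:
Function('F')(k) = Rational(-5, 2) (Function('F')(k) = Mul(Rational(-1, 2), Add(Add(5, 3), -3)) = Mul(Rational(-1, 2), Add(8, -3)) = Mul(Rational(-1, 2), 5) = Rational(-5, 2))
Function('m')(Q, c) = Pow(Add(c, Mul(Add(-16, Q), Add(145, c))), -1) (Function('m')(Q, c) = Pow(Add(Mul(Add(-16, Q), Add(145, c)), c), -1) = Pow(Add(c, Mul(Add(-16, Q), Add(145, c))), -1))
Pow(Add(Function('m')(Function('F')(-15), 49), -95717), -1) = Pow(Add(Pow(Add(-2320, Mul(-15, 49), Mul(145, Rational(-5, 2)), Mul(Rational(-5, 2), 49)), -1), -95717), -1) = Pow(Add(Pow(Add(-2320, -735, Rational(-725, 2), Rational(-245, 2)), -1), -95717), -1) = Pow(Add(Pow(-3540, -1), -95717), -1) = Pow(Add(Rational(-1, 3540), -95717), -1) = Pow(Rational(-338838181, 3540), -1) = Rational(-3540, 338838181)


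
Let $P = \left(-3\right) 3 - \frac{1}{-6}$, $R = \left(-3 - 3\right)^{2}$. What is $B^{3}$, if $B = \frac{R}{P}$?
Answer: $- \frac{10077696}{148877} \approx -67.691$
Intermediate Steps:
$R = 36$ ($R = \left(-6\right)^{2} = 36$)
$P = - \frac{53}{6}$ ($P = -9 - - \frac{1}{6} = -9 + \frac{1}{6} = - \frac{53}{6} \approx -8.8333$)
$B = - \frac{216}{53}$ ($B = \frac{36}{- \frac{53}{6}} = 36 \left(- \frac{6}{53}\right) = - \frac{216}{53} \approx -4.0755$)
$B^{3} = \left(- \frac{216}{53}\right)^{3} = - \frac{10077696}{148877}$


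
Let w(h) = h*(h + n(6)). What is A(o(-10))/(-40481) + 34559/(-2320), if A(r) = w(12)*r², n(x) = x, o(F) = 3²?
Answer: -1439573599/93915920 ≈ -15.328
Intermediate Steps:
o(F) = 9
w(h) = h*(6 + h) (w(h) = h*(h + 6) = h*(6 + h))
A(r) = 216*r² (A(r) = (12*(6 + 12))*r² = (12*18)*r² = 216*r²)
A(o(-10))/(-40481) + 34559/(-2320) = (216*9²)/(-40481) + 34559/(-2320) = (216*81)*(-1/40481) + 34559*(-1/2320) = 17496*(-1/40481) - 34559/2320 = -17496/40481 - 34559/2320 = -1439573599/93915920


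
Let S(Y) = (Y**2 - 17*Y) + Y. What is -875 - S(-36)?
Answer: -2747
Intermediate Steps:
S(Y) = Y**2 - 16*Y
-875 - S(-36) = -875 - (-36)*(-16 - 36) = -875 - (-36)*(-52) = -875 - 1*1872 = -875 - 1872 = -2747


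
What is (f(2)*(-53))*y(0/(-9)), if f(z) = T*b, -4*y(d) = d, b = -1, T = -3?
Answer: 0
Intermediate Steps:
y(d) = -d/4
f(z) = 3 (f(z) = -3*(-1) = 3)
(f(2)*(-53))*y(0/(-9)) = (3*(-53))*(-0/(-9)) = -(-159)*0*(-1/9)/4 = -(-159)*0/4 = -159*0 = 0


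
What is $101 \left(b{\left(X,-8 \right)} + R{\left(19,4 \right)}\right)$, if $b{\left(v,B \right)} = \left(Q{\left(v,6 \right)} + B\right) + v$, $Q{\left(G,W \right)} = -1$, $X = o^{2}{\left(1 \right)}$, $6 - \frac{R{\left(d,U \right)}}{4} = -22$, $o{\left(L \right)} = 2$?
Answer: $10807$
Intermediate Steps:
$R{\left(d,U \right)} = 112$ ($R{\left(d,U \right)} = 24 - -88 = 24 + 88 = 112$)
$X = 4$ ($X = 2^{2} = 4$)
$b{\left(v,B \right)} = -1 + B + v$ ($b{\left(v,B \right)} = \left(-1 + B\right) + v = -1 + B + v$)
$101 \left(b{\left(X,-8 \right)} + R{\left(19,4 \right)}\right) = 101 \left(\left(-1 - 8 + 4\right) + 112\right) = 101 \left(-5 + 112\right) = 101 \cdot 107 = 10807$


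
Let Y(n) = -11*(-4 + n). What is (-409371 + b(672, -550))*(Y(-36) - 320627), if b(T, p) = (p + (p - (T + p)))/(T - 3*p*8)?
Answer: 303046094947043/2312 ≈ 1.3108e+11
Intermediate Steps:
Y(n) = 44 - 11*n
b(T, p) = (p - T)/(T - 24*p) (b(T, p) = (p + (p + (-T - p)))/(T - 24*p) = (p - T)/(T - 24*p))
(-409371 + b(672, -550))*(Y(-36) - 320627) = (-409371 + (-550 - 1*672)/(672 - 24*(-550)))*((44 - 11*(-36)) - 320627) = (-409371 + (-550 - 672)/(672 + 13200))*((44 + 396) - 320627) = (-409371 - 1222/13872)*(440 - 320627) = (-409371 + (1/13872)*(-1222))*(-320187) = (-409371 - 611/6936)*(-320187) = -2839397867/6936*(-320187) = 303046094947043/2312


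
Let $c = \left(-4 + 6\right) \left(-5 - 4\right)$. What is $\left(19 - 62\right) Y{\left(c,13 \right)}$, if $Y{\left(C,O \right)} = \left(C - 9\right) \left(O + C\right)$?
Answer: $-5805$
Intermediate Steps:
$c = -18$ ($c = 2 \left(-9\right) = -18$)
$Y{\left(C,O \right)} = \left(-9 + C\right) \left(C + O\right)$
$\left(19 - 62\right) Y{\left(c,13 \right)} = \left(19 - 62\right) \left(\left(-18\right)^{2} - -162 - 117 - 234\right) = - 43 \left(324 + 162 - 117 - 234\right) = \left(-43\right) 135 = -5805$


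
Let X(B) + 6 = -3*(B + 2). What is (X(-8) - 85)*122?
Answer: -8906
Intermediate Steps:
X(B) = -12 - 3*B (X(B) = -6 - 3*(B + 2) = -6 - 3*(2 + B) = -6 + (-6 - 3*B) = -12 - 3*B)
(X(-8) - 85)*122 = ((-12 - 3*(-8)) - 85)*122 = ((-12 + 24) - 85)*122 = (12 - 85)*122 = -73*122 = -8906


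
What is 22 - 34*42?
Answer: -1406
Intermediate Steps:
22 - 34*42 = 22 - 1428 = -1406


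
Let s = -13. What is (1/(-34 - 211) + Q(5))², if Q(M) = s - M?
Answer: 19456921/60025 ≈ 324.15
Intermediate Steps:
Q(M) = -13 - M
(1/(-34 - 211) + Q(5))² = (1/(-34 - 211) + (-13 - 1*5))² = (1/(-245) + (-13 - 5))² = (-1/245 - 18)² = (-4411/245)² = 19456921/60025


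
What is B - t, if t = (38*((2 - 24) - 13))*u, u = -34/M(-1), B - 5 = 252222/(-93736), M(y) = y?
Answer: 2119479189/46868 ≈ 45222.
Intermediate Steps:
B = 108229/46868 (B = 5 + 252222/(-93736) = 5 + 252222*(-1/93736) = 5 - 126111/46868 = 108229/46868 ≈ 2.3092)
u = 34 (u = -34/(-1) = -34*(-1) = 34)
t = -45220 (t = (38*((2 - 24) - 13))*34 = (38*(-22 - 13))*34 = (38*(-35))*34 = -1330*34 = -45220)
B - t = 108229/46868 - 1*(-45220) = 108229/46868 + 45220 = 2119479189/46868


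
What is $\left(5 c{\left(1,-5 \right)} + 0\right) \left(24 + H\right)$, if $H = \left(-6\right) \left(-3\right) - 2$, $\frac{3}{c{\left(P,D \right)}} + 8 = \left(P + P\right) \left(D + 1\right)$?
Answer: $- \frac{75}{2} \approx -37.5$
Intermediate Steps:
$c{\left(P,D \right)} = \frac{3}{-8 + 2 P \left(1 + D\right)}$ ($c{\left(P,D \right)} = \frac{3}{-8 + \left(P + P\right) \left(D + 1\right)} = \frac{3}{-8 + 2 P \left(1 + D\right)}$)
$H = 16$ ($H = 18 - 2 = 16$)
$\left(5 c{\left(1,-5 \right)} + 0\right) \left(24 + H\right) = \left(5 \frac{3}{2 \left(-4 + 1 - 5\right)} + 0\right) \left(24 + 16\right) = \left(5 \frac{3}{2 \left(-4 + 1 - 5\right)} + 0\right) 40 = \left(5 \frac{3}{2 \left(-8\right)} + 0\right) 40 = \left(5 \cdot \frac{3}{2} \left(- \frac{1}{8}\right) + 0\right) 40 = \left(5 \left(- \frac{3}{16}\right) + 0\right) 40 = \left(- \frac{15}{16} + 0\right) 40 = \left(- \frac{15}{16}\right) 40 = - \frac{75}{2}$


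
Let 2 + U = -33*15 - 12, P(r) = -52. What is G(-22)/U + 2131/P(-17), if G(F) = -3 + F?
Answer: -1083379/26468 ≈ -40.932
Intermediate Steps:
U = -509 (U = -2 + (-33*15 - 12) = -2 + (-495 - 12) = -2 - 507 = -509)
G(-22)/U + 2131/P(-17) = (-3 - 22)/(-509) + 2131/(-52) = -25*(-1/509) + 2131*(-1/52) = 25/509 - 2131/52 = -1083379/26468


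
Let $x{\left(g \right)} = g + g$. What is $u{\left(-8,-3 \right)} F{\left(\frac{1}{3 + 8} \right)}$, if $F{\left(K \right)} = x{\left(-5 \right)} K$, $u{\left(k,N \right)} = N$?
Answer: $\frac{30}{11} \approx 2.7273$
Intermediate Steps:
$x{\left(g \right)} = 2 g$
$F{\left(K \right)} = - 10 K$ ($F{\left(K \right)} = 2 \left(-5\right) K = - 10 K$)
$u{\left(-8,-3 \right)} F{\left(\frac{1}{3 + 8} \right)} = - 3 \left(- \frac{10}{3 + 8}\right) = - 3 \left(- \frac{10}{11}\right) = - 3 \left(\left(-10\right) \frac{1}{11}\right) = \left(-3\right) \left(- \frac{10}{11}\right) = \frac{30}{11}$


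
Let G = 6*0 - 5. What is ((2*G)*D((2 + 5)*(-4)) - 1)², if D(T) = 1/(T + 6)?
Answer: 36/121 ≈ 0.29752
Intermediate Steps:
G = -5 (G = 0 - 5 = -5)
D(T) = 1/(6 + T)
((2*G)*D((2 + 5)*(-4)) - 1)² = ((2*(-5))/(6 + (2 + 5)*(-4)) - 1)² = (-10/(6 + 7*(-4)) - 1)² = (-10/(6 - 28) - 1)² = (-10/(-22) - 1)² = (-10*(-1/22) - 1)² = (5/11 - 1)² = (-6/11)² = 36/121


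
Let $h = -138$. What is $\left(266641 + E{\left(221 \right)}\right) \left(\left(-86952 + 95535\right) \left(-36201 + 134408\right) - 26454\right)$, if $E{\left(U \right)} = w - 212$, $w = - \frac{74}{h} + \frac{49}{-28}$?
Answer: $\frac{20660235635743221}{92} \approx 2.2457 \cdot 10^{14}$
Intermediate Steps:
$w = - \frac{335}{276}$ ($w = - \frac{74}{-138} + \frac{49}{-28} = \left(-74\right) \left(- \frac{1}{138}\right) + 49 \left(- \frac{1}{28}\right) = \frac{37}{69} - \frac{7}{4} = - \frac{335}{276} \approx -1.2138$)
$E{\left(U \right)} = - \frac{58847}{276}$ ($E{\left(U \right)} = - \frac{335}{276} - 212 = - \frac{58847}{276}$)
$\left(266641 + E{\left(221 \right)}\right) \left(\left(-86952 + 95535\right) \left(-36201 + 134408\right) - 26454\right) = \left(266641 - \frac{58847}{276}\right) \left(\left(-86952 + 95535\right) \left(-36201 + 134408\right) - 26454\right) = \frac{73534069 \left(8583 \cdot 98207 - 26454\right)}{276} = \frac{73534069 \left(842910681 - 26454\right)}{276} = \frac{73534069}{276} \cdot 842884227 = \frac{20660235635743221}{92}$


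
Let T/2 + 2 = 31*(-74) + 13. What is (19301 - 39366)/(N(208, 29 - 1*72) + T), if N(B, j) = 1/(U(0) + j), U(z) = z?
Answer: 862795/196339 ≈ 4.3944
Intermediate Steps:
T = -4566 (T = -4 + 2*(31*(-74) + 13) = -4 + 2*(-2294 + 13) = -4 + 2*(-2281) = -4 - 4562 = -4566)
N(B, j) = 1/j (N(B, j) = 1/(0 + j) = 1/j)
(19301 - 39366)/(N(208, 29 - 1*72) + T) = (19301 - 39366)/(1/(29 - 1*72) - 4566) = -20065/(1/(29 - 72) - 4566) = -20065/(1/(-43) - 4566) = -20065/(-1/43 - 4566) = -20065/(-196339/43) = -20065*(-43/196339) = 862795/196339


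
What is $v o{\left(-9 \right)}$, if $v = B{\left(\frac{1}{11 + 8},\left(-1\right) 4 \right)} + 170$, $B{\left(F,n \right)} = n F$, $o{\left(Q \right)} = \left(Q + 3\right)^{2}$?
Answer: $\frac{116136}{19} \approx 6112.4$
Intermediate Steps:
$o{\left(Q \right)} = \left(3 + Q\right)^{2}$
$B{\left(F,n \right)} = F n$
$v = \frac{3226}{19}$ ($v = \frac{\left(-1\right) 4}{11 + 8} + 170 = \frac{1}{19} \left(-4\right) + 170 = - \frac{4}{19} + 170 = \frac{3226}{19} \approx 169.79$)
$v o{\left(-9 \right)} = \frac{3226 \left(3 - 9\right)^{2}}{19} = \frac{3226 \left(-6\right)^{2}}{19} = \frac{3226}{19} \cdot 36 = \frac{116136}{19}$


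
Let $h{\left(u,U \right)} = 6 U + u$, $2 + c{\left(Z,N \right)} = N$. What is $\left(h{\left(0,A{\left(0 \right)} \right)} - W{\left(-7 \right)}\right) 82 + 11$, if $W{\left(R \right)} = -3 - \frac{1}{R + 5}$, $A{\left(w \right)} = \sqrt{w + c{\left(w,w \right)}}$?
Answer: $216 + 492 i \sqrt{2} \approx 216.0 + 695.79 i$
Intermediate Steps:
$c{\left(Z,N \right)} = -2 + N$
$A{\left(w \right)} = \sqrt{-2 + 2 w}$ ($A{\left(w \right)} = \sqrt{w + \left(-2 + w\right)} = \sqrt{-2 + 2 w}$)
$h{\left(u,U \right)} = u + 6 U$
$W{\left(R \right)} = -3 - \frac{1}{5 + R}$
$\left(h{\left(0,A{\left(0 \right)} \right)} - W{\left(-7 \right)}\right) 82 + 11 = \left(\left(0 + 6 \sqrt{-2 + 2 \cdot 0}\right) - \frac{-16 - -21}{5 - 7}\right) 82 + 11 = \left(\left(0 + 6 \sqrt{-2 + 0}\right) - \frac{-16 + 21}{-2}\right) 82 + 11 = \left(\left(0 + 6 \sqrt{-2}\right) - \left(- \frac{1}{2}\right) 5\right) 82 + 11 = \left(\left(0 + 6 i \sqrt{2}\right) - - \frac{5}{2}\right) 82 + 11 = \left(\left(0 + 6 i \sqrt{2}\right) + \frac{5}{2}\right) 82 + 11 = \left(6 i \sqrt{2} + \frac{5}{2}\right) 82 + 11 = \left(\frac{5}{2} + 6 i \sqrt{2}\right) 82 + 11 = \left(205 + 492 i \sqrt{2}\right) + 11 = 216 + 492 i \sqrt{2}$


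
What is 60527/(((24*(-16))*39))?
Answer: -60527/14976 ≈ -4.0416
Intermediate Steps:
60527/(((24*(-16))*39)) = 60527/((-384*39)) = 60527/(-14976) = 60527*(-1/14976) = -60527/14976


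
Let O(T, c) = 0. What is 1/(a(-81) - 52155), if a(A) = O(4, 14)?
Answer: -1/52155 ≈ -1.9174e-5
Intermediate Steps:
a(A) = 0
1/(a(-81) - 52155) = 1/(0 - 52155) = 1/(-52155) = -1/52155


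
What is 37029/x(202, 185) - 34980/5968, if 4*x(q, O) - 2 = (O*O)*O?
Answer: -55149089043/9446787484 ≈ -5.8379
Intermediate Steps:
x(q, O) = 1/2 + O**3/4 (x(q, O) = 1/2 + ((O*O)*O)/4 = 1/2 + (O**2*O)/4 = 1/2 + O**3/4)
37029/x(202, 185) - 34980/5968 = 37029/(1/2 + (1/4)*185**3) - 34980/5968 = 37029/(1/2 + (1/4)*6331625) - 34980*1/5968 = 37029/(1/2 + 6331625/4) - 8745/1492 = 37029/(6331627/4) - 8745/1492 = 37029*(4/6331627) - 8745/1492 = 148116/6331627 - 8745/1492 = -55149089043/9446787484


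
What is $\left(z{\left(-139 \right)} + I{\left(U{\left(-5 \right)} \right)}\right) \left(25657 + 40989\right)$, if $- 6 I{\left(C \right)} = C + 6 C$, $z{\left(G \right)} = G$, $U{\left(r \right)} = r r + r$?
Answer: $- \frac{32456602}{3} \approx -1.0819 \cdot 10^{7}$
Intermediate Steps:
$U{\left(r \right)} = r + r^{2}$ ($U{\left(r \right)} = r^{2} + r = r + r^{2}$)
$I{\left(C \right)} = - \frac{7 C}{6}$ ($I{\left(C \right)} = - \frac{C + 6 C}{6} = - \frac{7 C}{6}$)
$\left(z{\left(-139 \right)} + I{\left(U{\left(-5 \right)} \right)}\right) \left(25657 + 40989\right) = \left(-139 - \frac{7 \left(- 5 \left(1 - 5\right)\right)}{6}\right) \left(25657 + 40989\right) = \left(-139 - \frac{7 \left(\left(-5\right) \left(-4\right)\right)}{6}\right) 66646 = \left(-139 - \frac{70}{3}\right) 66646 = \left(- \frac{487}{3}\right) 66646 = - \frac{32456602}{3}$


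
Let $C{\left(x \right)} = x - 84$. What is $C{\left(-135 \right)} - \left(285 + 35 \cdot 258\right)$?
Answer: $-9534$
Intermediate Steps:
$C{\left(x \right)} = -84 + x$ ($C{\left(x \right)} = x - 84 = -84 + x$)
$C{\left(-135 \right)} - \left(285 + 35 \cdot 258\right) = \left(-84 - 135\right) - \left(285 + 35 \cdot 258\right) = -219 - \left(285 + 9030\right) = -219 - 9315 = -9534$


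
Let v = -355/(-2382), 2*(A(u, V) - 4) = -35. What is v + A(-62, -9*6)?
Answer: -15901/1191 ≈ -13.351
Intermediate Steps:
A(u, V) = -27/2 (A(u, V) = 4 + (½)*(-35) = 4 - 35/2 = -27/2)
v = 355/2382 (v = -355*(-1/2382) = 355/2382 ≈ 0.14903)
v + A(-62, -9*6) = 355/2382 - 27/2 = -15901/1191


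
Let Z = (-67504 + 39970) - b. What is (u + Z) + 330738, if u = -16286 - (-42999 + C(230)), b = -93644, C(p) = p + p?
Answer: 423101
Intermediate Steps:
C(p) = 2*p
u = 26253 (u = -16286 - (-42999 + 2*230) = -16286 - (-42999 + 460) = -16286 - 1*(-42539) = -16286 + 42539 = 26253)
Z = 66110 (Z = (-67504 + 39970) - 1*(-93644) = -27534 + 93644 = 66110)
(u + Z) + 330738 = (26253 + 66110) + 330738 = 92363 + 330738 = 423101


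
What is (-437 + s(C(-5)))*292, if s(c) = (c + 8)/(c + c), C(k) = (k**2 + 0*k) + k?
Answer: -636998/5 ≈ -1.2740e+5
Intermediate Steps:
C(k) = k + k**2 (C(k) = (k**2 + 0) + k = k**2 + k = k + k**2)
s(c) = (8 + c)/(2*c) (s(c) = (8 + c)/((2*c)) = (8 + c)*(1/(2*c)) = (8 + c)/(2*c))
(-437 + s(C(-5)))*292 = (-437 + (8 - 5*(1 - 5))/(2*((-5*(1 - 5)))))*292 = (-437 + (8 - 5*(-4))/(2*((-5*(-4)))))*292 = (-437 + (1/2)*(8 + 20)/20)*292 = (-437 + (1/2)*(1/20)*28)*292 = (-437 + 7/10)*292 = -4363/10*292 = -636998/5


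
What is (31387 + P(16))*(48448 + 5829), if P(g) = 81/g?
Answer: 27261871621/16 ≈ 1.7039e+9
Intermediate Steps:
(31387 + P(16))*(48448 + 5829) = (31387 + 81/16)*(48448 + 5829) = (31387 + 81*(1/16))*54277 = (31387 + 81/16)*54277 = (502273/16)*54277 = 27261871621/16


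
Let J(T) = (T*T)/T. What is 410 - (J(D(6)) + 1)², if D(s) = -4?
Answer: 401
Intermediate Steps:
J(T) = T (J(T) = T²/T = T)
410 - (J(D(6)) + 1)² = 410 - (-4 + 1)² = 410 - 1*(-3)² = 410 - 1*9 = 410 - 9 = 401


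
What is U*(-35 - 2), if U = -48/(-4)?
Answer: -444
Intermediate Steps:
U = 12 (U = -48*(-¼) = 12)
U*(-35 - 2) = 12*(-35 - 2) = 12*(-37) = -444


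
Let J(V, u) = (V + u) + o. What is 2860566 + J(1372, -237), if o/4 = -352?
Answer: 2860293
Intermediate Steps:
o = -1408 (o = 4*(-352) = -1408)
J(V, u) = -1408 + V + u (J(V, u) = (V + u) - 1408 = -1408 + V + u)
2860566 + J(1372, -237) = 2860566 + (-1408 + 1372 - 237) = 2860566 - 273 = 2860293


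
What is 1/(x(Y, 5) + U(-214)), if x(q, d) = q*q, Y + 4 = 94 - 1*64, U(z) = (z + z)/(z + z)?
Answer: 1/677 ≈ 0.0014771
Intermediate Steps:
U(z) = 1 (U(z) = (2*z)/((2*z)) = (2*z)*(1/(2*z)) = 1)
Y = 26 (Y = -4 + (94 - 1*64) = -4 + (94 - 64) = -4 + 30 = 26)
x(q, d) = q²
1/(x(Y, 5) + U(-214)) = 1/(26² + 1) = 1/(676 + 1) = 1/677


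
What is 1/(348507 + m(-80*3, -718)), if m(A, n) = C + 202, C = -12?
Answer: 1/348697 ≈ 2.8678e-6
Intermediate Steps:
m(A, n) = 190 (m(A, n) = -12 + 202 = 190)
1/(348507 + m(-80*3, -718)) = 1/(348507 + 190) = 1/348697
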